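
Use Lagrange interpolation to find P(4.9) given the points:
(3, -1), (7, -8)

Lagrange interpolation formula:
P(x) = Σ yᵢ × Lᵢ(x)
where Lᵢ(x) = Π_{j≠i} (x - xⱼ)/(xᵢ - xⱼ)

L_0(4.9) = (4.9 - 7)/(3 - 7) = 0.525000
L_1(4.9) = (4.9 - 3)/(7 - 3) = 0.475000

P(4.9) = (-1)×L_0(4.9) + (-8)×L_1(4.9)
P(4.9) = -4.325000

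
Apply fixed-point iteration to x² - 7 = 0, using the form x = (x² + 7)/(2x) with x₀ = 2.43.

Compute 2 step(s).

Equation: x² - 7 = 0
Fixed-point form: x = (x² + 7)/(2x)
x₀ = 2.43

x_1 = g(2.430000) = 2.655329
x_2 = g(2.655329) = 2.645769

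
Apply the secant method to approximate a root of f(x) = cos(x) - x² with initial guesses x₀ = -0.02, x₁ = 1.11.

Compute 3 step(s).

f(x) = cos(x) - x²
x₀ = -0.02, x₁ = 1.11

Secant formula: x_{n+1} = x_n - f(x_n)(x_n - x_{n-1})/(f(x_n) - f(x_{n-1}))

Iteration 1:
  f(-0.020000) = 0.999400
  f(1.110000) = -0.787438
  x_2 = 1.110000 - (-0.787438)×(1.110000 - (-0.020000))/(-0.787438 - 0.999400)
       = 0.612022
Iteration 2:
  f(1.110000) = -0.787438
  f(0.612022) = 0.443916
  x_3 = 0.612022 - 0.443916×(0.612022 - 1.110000)/(0.443916 - (-0.787438))
       = 0.791549
Iteration 3:
  f(0.612022) = 0.443916
  f(0.791549) = 0.076195
  x_4 = 0.791549 - 0.076195×(0.791549 - 0.612022)/(0.076195 - 0.443916)
       = 0.828748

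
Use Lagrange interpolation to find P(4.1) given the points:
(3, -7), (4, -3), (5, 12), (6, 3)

Lagrange interpolation formula:
P(x) = Σ yᵢ × Lᵢ(x)
where Lᵢ(x) = Π_{j≠i} (x - xⱼ)/(xᵢ - xⱼ)

L_0(4.1) = (4.1 - 4)/(3 - 4) × (4.1 - 5)/(3 - 5) × (4.1 - 6)/(3 - 6) = -0.028500
L_1(4.1) = (4.1 - 3)/(4 - 3) × (4.1 - 5)/(4 - 5) × (4.1 - 6)/(4 - 6) = 0.940500
L_2(4.1) = (4.1 - 3)/(5 - 3) × (4.1 - 4)/(5 - 4) × (4.1 - 6)/(5 - 6) = 0.104500
L_3(4.1) = (4.1 - 3)/(6 - 3) × (4.1 - 4)/(6 - 4) × (4.1 - 5)/(6 - 5) = -0.016500

P(4.1) = (-7)×L_0(4.1) + (-3)×L_1(4.1) + 12×L_2(4.1) + 3×L_3(4.1)
P(4.1) = -1.417500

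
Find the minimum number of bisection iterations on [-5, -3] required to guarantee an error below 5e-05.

We need (b-a)/2^n ≤ 5e-05
(-3 - (-5))/2^n ≤ 5e-05
2/2^n ≤ 5e-05
2^n ≥ 40000
n ≥ log₂(40000) = 15.29
n ≥ 16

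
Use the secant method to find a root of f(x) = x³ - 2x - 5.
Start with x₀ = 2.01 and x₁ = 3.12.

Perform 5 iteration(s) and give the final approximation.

f(x) = x³ - 2x - 5
x₀ = 2.01, x₁ = 3.12

Secant formula: x_{n+1} = x_n - f(x_n)(x_n - x_{n-1})/(f(x_n) - f(x_{n-1}))

Iteration 1:
  f(2.010000) = -0.899399
  f(3.120000) = 19.131328
  x_2 = 3.120000 - 19.131328×(3.120000 - 2.010000)/(19.131328 - (-0.899399))
       = 2.059840
Iteration 2:
  f(3.120000) = 19.131328
  f(2.059840) = -0.379900
  x_3 = 2.059840 - (-0.379900)×(2.059840 - 3.120000)/(-0.379900 - 19.131328)
       = 2.080482
Iteration 3:
  f(2.059840) = -0.379900
  f(2.080482) = -0.155792
  x_4 = 2.080482 - (-0.155792)×(2.080482 - 2.059840)/(-0.155792 - (-0.379900))
       = 2.094832
Iteration 4:
  f(2.080482) = -0.155792
  f(2.094832) = 0.003131
  x_5 = 2.094832 - 0.003131×(2.094832 - 2.080482)/(0.003131 - (-0.155792))
       = 2.094549
Iteration 5:
  f(2.094832) = 0.003131
  f(2.094549) = -0.000025
  x_6 = 2.094549 - (-0.000025)×(2.094549 - 2.094832)/(-0.000025 - 0.003131)
       = 2.094551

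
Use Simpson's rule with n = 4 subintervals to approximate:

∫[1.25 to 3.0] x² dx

f(x) = x²
a = 1.25, b = 3.0, n = 4
h = (b - a)/n = 0.437500

Simpson's rule: (h/3)[f(x₀) + 4f(x₁) + 2f(x₂) + ... + f(xₙ)]

x_0 = 1.2500, f(x_0) = 1.562500, coefficient = 1
x_1 = 1.6875, f(x_1) = 2.847656, coefficient = 4
x_2 = 2.1250, f(x_2) = 4.515625, coefficient = 2
x_3 = 2.5625, f(x_3) = 6.566406, coefficient = 4
x_4 = 3.0000, f(x_4) = 9.000000, coefficient = 1

I ≈ (0.437500/3) × 57.250000 = 8.348958
Exact value: 8.348958
Error: 0.000000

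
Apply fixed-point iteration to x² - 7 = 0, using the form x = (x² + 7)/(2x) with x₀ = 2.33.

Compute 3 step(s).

Equation: x² - 7 = 0
Fixed-point form: x = (x² + 7)/(2x)
x₀ = 2.33

x_1 = g(2.330000) = 2.667146
x_2 = g(2.667146) = 2.645837
x_3 = g(2.645837) = 2.645751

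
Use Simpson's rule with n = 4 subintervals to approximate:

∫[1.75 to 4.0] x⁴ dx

f(x) = x⁴
a = 1.75, b = 4.0, n = 4
h = (b - a)/n = 0.562500

Simpson's rule: (h/3)[f(x₀) + 4f(x₁) + 2f(x₂) + ... + f(xₙ)]

x_0 = 1.7500, f(x_0) = 9.378906, coefficient = 1
x_1 = 2.3125, f(x_1) = 28.597427, coefficient = 4
x_2 = 2.8750, f(x_2) = 68.320557, coefficient = 2
x_3 = 3.4375, f(x_3) = 139.627457, coefficient = 4
x_4 = 4.0000, f(x_4) = 256.000000, coefficient = 1

I ≈ (0.562500/3) × 1074.919556 = 201.547417
Exact value: 201.517383
Error: 0.030034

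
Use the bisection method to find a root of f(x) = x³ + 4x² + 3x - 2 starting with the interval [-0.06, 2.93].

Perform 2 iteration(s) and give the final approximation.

f(x) = x³ + 4x² + 3x - 2
Initial interval: [-0.06, 2.93]

Iteration 1:
  c_1 = (-0.060000 + 2.930000)/2 = 1.435000
  f(c_1) = f(1.435000) = 13.496888
  f(a) × f(c) < 0, new interval: [-0.060000, 1.435000]
Iteration 2:
  c_2 = (-0.060000 + 1.435000)/2 = 0.687500
  f(c_2) = f(0.687500) = 2.278076
  f(a) × f(c) < 0, new interval: [-0.060000, 0.687500]

After 2 iteration(s), the approximation is c_2 = 0.687500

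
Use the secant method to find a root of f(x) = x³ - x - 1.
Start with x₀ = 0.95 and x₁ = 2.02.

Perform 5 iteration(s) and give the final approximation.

f(x) = x³ - x - 1
x₀ = 0.95, x₁ = 2.02

Secant formula: x_{n+1} = x_n - f(x_n)(x_n - x_{n-1})/(f(x_n) - f(x_{n-1}))

Iteration 1:
  f(0.950000) = -1.092625
  f(2.020000) = 5.222408
  x_2 = 2.020000 - 5.222408×(2.020000 - 0.950000)/(5.222408 - (-1.092625))
       = 1.135131
Iteration 2:
  f(2.020000) = 5.222408
  f(1.135131) = -0.672489
  x_3 = 1.135131 - (-0.672489)×(1.135131 - 2.020000)/(-0.672489 - 5.222408)
       = 1.236077
Iteration 3:
  f(1.135131) = -0.672489
  f(1.236077) = -0.347493
  x_4 = 1.236077 - (-0.347493)×(1.236077 - 1.135131)/(-0.347493 - (-0.672489))
       = 1.344010
Iteration 4:
  f(1.236077) = -0.347493
  f(1.344010) = 0.083759
  x_5 = 1.344010 - 0.083759×(1.344010 - 1.236077)/(0.083759 - (-0.347493))
       = 1.323047
Iteration 5:
  f(1.344010) = 0.083759
  f(1.323047) = -0.007116
  x_6 = 1.323047 - (-0.007116)×(1.323047 - 1.344010)/(-0.007116 - 0.083759)
       = 1.324688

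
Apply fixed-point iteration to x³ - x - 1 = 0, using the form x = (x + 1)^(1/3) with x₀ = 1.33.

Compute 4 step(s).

Equation: x³ - x - 1 = 0
Fixed-point form: x = (x + 1)^(1/3)
x₀ = 1.33

x_1 = g(1.330000) = 1.325721
x_2 = g(1.325721) = 1.324908
x_3 = g(1.324908) = 1.324754
x_4 = g(1.324754) = 1.324725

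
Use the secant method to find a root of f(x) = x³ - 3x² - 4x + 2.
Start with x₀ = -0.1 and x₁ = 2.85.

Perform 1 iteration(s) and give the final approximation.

f(x) = x³ - 3x² - 4x + 2
x₀ = -0.1, x₁ = 2.85

Secant formula: x_{n+1} = x_n - f(x_n)(x_n - x_{n-1})/(f(x_n) - f(x_{n-1}))

Iteration 1:
  f(-0.100000) = 2.369000
  f(2.850000) = -10.618375
  x_2 = 2.850000 - (-10.618375)×(2.850000 - (-0.100000))/(-10.618375 - 2.369000)
       = 0.438103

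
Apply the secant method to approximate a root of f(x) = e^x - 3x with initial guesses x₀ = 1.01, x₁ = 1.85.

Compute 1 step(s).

f(x) = e^x - 3x
x₀ = 1.01, x₁ = 1.85

Secant formula: x_{n+1} = x_n - f(x_n)(x_n - x_{n-1})/(f(x_n) - f(x_{n-1}))

Iteration 1:
  f(1.010000) = -0.284399
  f(1.850000) = 0.809820
  x_2 = 1.850000 - 0.809820×(1.850000 - 1.010000)/(0.809820 - (-0.284399))
       = 1.228325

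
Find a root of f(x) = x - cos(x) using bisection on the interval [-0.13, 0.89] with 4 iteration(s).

f(x) = x - cos(x)
Initial interval: [-0.13, 0.89]

Iteration 1:
  c_1 = (-0.130000 + 0.890000)/2 = 0.380000
  f(c_1) = f(0.380000) = -0.548665
  f(a) × f(c) ≥ 0, new interval: [0.380000, 0.890000]
Iteration 2:
  c_2 = (0.380000 + 0.890000)/2 = 0.635000
  f(c_2) = f(0.635000) = -0.170072
  f(a) × f(c) ≥ 0, new interval: [0.635000, 0.890000]
Iteration 3:
  c_3 = (0.635000 + 0.890000)/2 = 0.762500
  f(c_3) = f(0.762500) = 0.039389
  f(a) × f(c) < 0, new interval: [0.635000, 0.762500]
Iteration 4:
  c_4 = (0.635000 + 0.762500)/2 = 0.698750
  f(c_4) = f(0.698750) = -0.066897
  f(a) × f(c) ≥ 0, new interval: [0.698750, 0.762500]

After 4 iteration(s), the approximation is c_4 = 0.698750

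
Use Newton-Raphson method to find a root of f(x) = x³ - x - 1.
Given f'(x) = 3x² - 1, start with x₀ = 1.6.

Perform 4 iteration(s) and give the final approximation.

f(x) = x³ - x - 1
f'(x) = 3x² - 1
x₀ = 1.6

Newton-Raphson formula: x_{n+1} = x_n - f(x_n)/f'(x_n)

Iteration 1:
  f(1.600000) = 1.496000
  f'(1.600000) = 6.680000
  x_1 = 1.600000 - 1.496000/6.680000 = 1.376048
Iteration 2:
  f(1.376048) = 0.229510
  f'(1.376048) = 4.680524
  x_2 = 1.376048 - 0.229510/4.680524 = 1.327013
Iteration 3:
  f(1.327013) = 0.009808
  f'(1.327013) = 4.282890
  x_3 = 1.327013 - 0.009808/4.282890 = 1.324723
Iteration 4:
  f(1.324723) = 0.000021
  f'(1.324723) = 4.264672
  x_4 = 1.324723 - 0.000021/4.264672 = 1.324718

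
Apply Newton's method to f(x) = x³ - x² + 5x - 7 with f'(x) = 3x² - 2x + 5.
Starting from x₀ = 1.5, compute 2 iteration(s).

f(x) = x³ - x² + 5x - 7
f'(x) = 3x² - 2x + 5
x₀ = 1.5

Newton-Raphson formula: x_{n+1} = x_n - f(x_n)/f'(x_n)

Iteration 1:
  f(1.500000) = 1.625000
  f'(1.500000) = 8.750000
  x_1 = 1.500000 - 1.625000/8.750000 = 1.314286
Iteration 2:
  f(1.314286) = 0.114309
  f'(1.314286) = 7.553469
  x_2 = 1.314286 - 0.114309/7.553469 = 1.299152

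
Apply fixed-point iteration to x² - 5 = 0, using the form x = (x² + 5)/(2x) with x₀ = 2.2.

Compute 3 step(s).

Equation: x² - 5 = 0
Fixed-point form: x = (x² + 5)/(2x)
x₀ = 2.2

x_1 = g(2.200000) = 2.236364
x_2 = g(2.236364) = 2.236068
x_3 = g(2.236068) = 2.236068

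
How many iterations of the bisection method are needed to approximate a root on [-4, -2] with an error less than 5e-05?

We need (b-a)/2^n ≤ 5e-05
(-2 - (-4))/2^n ≤ 5e-05
2/2^n ≤ 5e-05
2^n ≥ 40000
n ≥ log₂(40000) = 15.29
n ≥ 16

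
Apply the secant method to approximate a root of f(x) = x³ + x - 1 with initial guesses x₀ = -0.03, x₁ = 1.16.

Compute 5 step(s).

f(x) = x³ + x - 1
x₀ = -0.03, x₁ = 1.16

Secant formula: x_{n+1} = x_n - f(x_n)(x_n - x_{n-1})/(f(x_n) - f(x_{n-1}))

Iteration 1:
  f(-0.030000) = -1.030027
  f(1.160000) = 1.720896
  x_2 = 1.160000 - 1.720896×(1.160000 - (-0.030000))/(1.720896 - (-1.030027))
       = 0.415571
Iteration 2:
  f(1.160000) = 1.720896
  f(0.415571) = -0.512660
  x_3 = 0.415571 - (-0.512660)×(0.415571 - 1.160000)/(-0.512660 - 1.720896)
       = 0.586437
Iteration 3:
  f(0.415571) = -0.512660
  f(0.586437) = -0.211882
  x_4 = 0.586437 - (-0.211882)×(0.586437 - 0.415571)/(-0.211882 - (-0.512660))
       = 0.706803
Iteration 4:
  f(0.586437) = -0.211882
  f(0.706803) = 0.059901
  x_5 = 0.706803 - 0.059901×(0.706803 - 0.586437)/(0.059901 - (-0.211882))
       = 0.680274
Iteration 5:
  f(0.706803) = 0.059901
  f(0.680274) = -0.004913
  x_6 = 0.680274 - (-0.004913)×(0.680274 - 0.706803)/(-0.004913 - 0.059901)
       = 0.682285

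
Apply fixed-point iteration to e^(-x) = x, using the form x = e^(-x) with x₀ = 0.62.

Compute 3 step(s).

Equation: e^(-x) = x
Fixed-point form: x = e^(-x)
x₀ = 0.62

x_1 = g(0.620000) = 0.537944
x_2 = g(0.537944) = 0.583947
x_3 = g(0.583947) = 0.557693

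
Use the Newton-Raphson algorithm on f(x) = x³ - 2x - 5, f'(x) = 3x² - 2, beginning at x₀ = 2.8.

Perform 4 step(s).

f(x) = x³ - 2x - 5
f'(x) = 3x² - 2
x₀ = 2.8

Newton-Raphson formula: x_{n+1} = x_n - f(x_n)/f'(x_n)

Iteration 1:
  f(2.800000) = 11.352000
  f'(2.800000) = 21.520000
  x_1 = 2.800000 - 11.352000/21.520000 = 2.272491
Iteration 2:
  f(2.272491) = 2.190647
  f'(2.272491) = 13.492642
  x_2 = 2.272491 - 2.190647/13.492642 = 2.110132
Iteration 3:
  f(2.110132) = 0.175431
  f'(2.110132) = 11.357972
  x_3 = 2.110132 - 0.175431/11.357972 = 2.094686
Iteration 4:
  f(2.094686) = 0.001507
  f'(2.094686) = 11.163134
  x_4 = 2.094686 - 0.001507/11.163134 = 2.094551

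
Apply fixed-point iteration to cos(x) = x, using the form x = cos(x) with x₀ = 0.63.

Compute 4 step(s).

Equation: cos(x) = x
Fixed-point form: x = cos(x)
x₀ = 0.63

x_1 = g(0.630000) = 0.808028
x_2 = g(0.808028) = 0.690926
x_3 = g(0.690926) = 0.770656
x_4 = g(0.770656) = 0.717454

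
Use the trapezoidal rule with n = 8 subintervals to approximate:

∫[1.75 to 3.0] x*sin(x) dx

f(x) = x*sin(x)
a = 1.75, b = 3.0, n = 8
h = (b - a)/n = 0.156250

Trapezoidal rule: (h/2)[f(x₀) + 2f(x₁) + 2f(x₂) + ... + f(xₙ)]

x_0 = 1.7500, f(x_0) = 1.721975, coefficient = 1
x_1 = 1.9062, f(x_1) = 1.799998, coefficient = 2
x_2 = 2.0625, f(x_2) = 1.818155, coefficient = 2
x_3 = 2.2188, f(x_3) = 1.769055, coefficient = 2
x_4 = 2.3750, f(x_4) = 1.647502, coefficient = 2
x_5 = 2.5312, f(x_5) = 1.450782, coefficient = 2
x_6 = 2.6875, f(x_6) = 1.178864, coefficient = 2
x_7 = 2.8438, f(x_7) = 0.834523, coefficient = 2
x_8 = 3.0000, f(x_8) = 0.423360, coefficient = 1

I ≈ (0.156250/2) × 23.143092 = 1.808054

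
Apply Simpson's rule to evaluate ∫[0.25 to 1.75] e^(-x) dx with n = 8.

f(x) = e^(-x)
a = 0.25, b = 1.75, n = 8
h = (b - a)/n = 0.187500

Simpson's rule: (h/3)[f(x₀) + 4f(x₁) + 2f(x₂) + ... + f(xₙ)]

x_0 = 0.2500, f(x_0) = 0.778801, coefficient = 1
x_1 = 0.4375, f(x_1) = 0.645649, coefficient = 4
x_2 = 0.6250, f(x_2) = 0.535261, coefficient = 2
x_3 = 0.8125, f(x_3) = 0.443747, coefficient = 4
x_4 = 1.0000, f(x_4) = 0.367879, coefficient = 2
x_5 = 1.1875, f(x_5) = 0.304983, coefficient = 4
x_6 = 1.3750, f(x_6) = 0.252840, coefficient = 2
x_7 = 1.5625, f(x_7) = 0.209611, coefficient = 4
x_8 = 1.7500, f(x_8) = 0.173774, coefficient = 1

I ≈ (0.187500/3) × 9.680496 = 0.605031
Exact value: 0.605027
Error: 0.000004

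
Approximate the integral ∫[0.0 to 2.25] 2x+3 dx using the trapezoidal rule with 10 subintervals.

f(x) = 2x+3
a = 0.0, b = 2.25, n = 10
h = (b - a)/n = 0.225000

Trapezoidal rule: (h/2)[f(x₀) + 2f(x₁) + 2f(x₂) + ... + f(xₙ)]

x_0 = 0.0000, f(x_0) = 3.000000, coefficient = 1
x_1 = 0.2250, f(x_1) = 3.450000, coefficient = 2
x_2 = 0.4500, f(x_2) = 3.900000, coefficient = 2
x_3 = 0.6750, f(x_3) = 4.350000, coefficient = 2
x_4 = 0.9000, f(x_4) = 4.800000, coefficient = 2
x_5 = 1.1250, f(x_5) = 5.250000, coefficient = 2
x_6 = 1.3500, f(x_6) = 5.700000, coefficient = 2
x_7 = 1.5750, f(x_7) = 6.150000, coefficient = 2
x_8 = 1.8000, f(x_8) = 6.600000, coefficient = 2
x_9 = 2.0250, f(x_9) = 7.050000, coefficient = 2
x_10 = 2.2500, f(x_10) = 7.500000, coefficient = 1

I ≈ (0.225000/2) × 105.000000 = 11.812500
Exact value: 11.812500
Error: 0.000000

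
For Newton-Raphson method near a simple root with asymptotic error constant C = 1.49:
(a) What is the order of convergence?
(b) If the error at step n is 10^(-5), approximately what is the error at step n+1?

(a) Newton-Raphson has quadratic (order 2) convergence near simple roots.
    This means |e_{n+1}| ≈ C|e_n|².

(b) With |e_n| = 10^(-5) and C = 1.49:
    |e_{n+1}| ≈ 1.49 × (10^(-5))² = 1.49 × 10^(-10)

(a) 2 (quadratic); (b) |e_{n+1}| ≈ 1.490e-10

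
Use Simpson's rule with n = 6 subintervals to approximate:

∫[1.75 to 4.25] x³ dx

f(x) = x³
a = 1.75, b = 4.25, n = 6
h = (b - a)/n = 0.416667

Simpson's rule: (h/3)[f(x₀) + 4f(x₁) + 2f(x₂) + ... + f(xₙ)]

x_0 = 1.7500, f(x_0) = 5.359375, coefficient = 1
x_1 = 2.1667, f(x_1) = 10.171296, coefficient = 4
x_2 = 2.5833, f(x_2) = 17.240162, coefficient = 2
x_3 = 3.0000, f(x_3) = 27.000000, coefficient = 4
x_4 = 3.4167, f(x_4) = 39.884838, coefficient = 2
x_5 = 3.8333, f(x_5) = 56.328704, coefficient = 4
x_6 = 4.2500, f(x_6) = 76.765625, coefficient = 1

I ≈ (0.416667/3) × 570.375000 = 79.218750
Exact value: 79.218750
Error: 0.000000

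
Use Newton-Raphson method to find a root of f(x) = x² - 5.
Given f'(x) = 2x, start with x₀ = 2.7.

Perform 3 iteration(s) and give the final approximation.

f(x) = x² - 5
f'(x) = 2x
x₀ = 2.7

Newton-Raphson formula: x_{n+1} = x_n - f(x_n)/f'(x_n)

Iteration 1:
  f(2.700000) = 2.290000
  f'(2.700000) = 5.400000
  x_1 = 2.700000 - 2.290000/5.400000 = 2.275926
Iteration 2:
  f(2.275926) = 0.179839
  f'(2.275926) = 4.551852
  x_2 = 2.275926 - 0.179839/4.551852 = 2.236417
Iteration 3:
  f(2.236417) = 0.001561
  f'(2.236417) = 4.472834
  x_3 = 2.236417 - 0.001561/4.472834 = 2.236068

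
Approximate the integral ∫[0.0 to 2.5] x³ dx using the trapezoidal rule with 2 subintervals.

f(x) = x³
a = 0.0, b = 2.5, n = 2
h = (b - a)/n = 1.250000

Trapezoidal rule: (h/2)[f(x₀) + 2f(x₁) + 2f(x₂) + ... + f(xₙ)]

x_0 = 0.0000, f(x_0) = 0.000000, coefficient = 1
x_1 = 1.2500, f(x_1) = 1.953125, coefficient = 2
x_2 = 2.5000, f(x_2) = 15.625000, coefficient = 1

I ≈ (1.250000/2) × 19.531250 = 12.207031
Exact value: 9.765625
Error: 2.441406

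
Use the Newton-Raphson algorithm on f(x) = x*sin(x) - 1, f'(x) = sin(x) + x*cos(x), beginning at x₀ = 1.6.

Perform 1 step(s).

f(x) = x*sin(x) - 1
f'(x) = sin(x) + x*cos(x)
x₀ = 1.6

Newton-Raphson formula: x_{n+1} = x_n - f(x_n)/f'(x_n)

Iteration 1:
  f(1.600000) = 0.599318
  f'(1.600000) = 0.952854
  x_1 = 1.600000 - 0.599318/0.952854 = 0.971029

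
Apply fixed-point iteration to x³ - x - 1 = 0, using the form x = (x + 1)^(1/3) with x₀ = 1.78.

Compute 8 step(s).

Equation: x³ - x - 1 = 0
Fixed-point form: x = (x + 1)^(1/3)
x₀ = 1.78

x_1 = g(1.780000) = 1.406096
x_2 = g(1.406096) = 1.339998
x_3 = g(1.339998) = 1.327614
x_4 = g(1.327614) = 1.325268
x_5 = g(1.325268) = 1.324822
x_6 = g(1.324822) = 1.324738
x_7 = g(1.324738) = 1.324722
x_8 = g(1.324722) = 1.324719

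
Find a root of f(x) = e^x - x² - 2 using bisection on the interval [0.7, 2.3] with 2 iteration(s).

f(x) = e^x - x² - 2
Initial interval: [0.7, 2.3]

Iteration 1:
  c_1 = (0.700000 + 2.300000)/2 = 1.500000
  f(c_1) = f(1.500000) = 0.231689
  f(a) × f(c) < 0, new interval: [0.700000, 1.500000]
Iteration 2:
  c_2 = (0.700000 + 1.500000)/2 = 1.100000
  f(c_2) = f(1.100000) = -0.205834
  f(a) × f(c) ≥ 0, new interval: [1.100000, 1.500000]

After 2 iteration(s), the approximation is c_2 = 1.100000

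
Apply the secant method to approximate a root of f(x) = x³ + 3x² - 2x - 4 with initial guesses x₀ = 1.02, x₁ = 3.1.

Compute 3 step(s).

f(x) = x³ + 3x² - 2x - 4
x₀ = 1.02, x₁ = 3.1

Secant formula: x_{n+1} = x_n - f(x_n)(x_n - x_{n-1})/(f(x_n) - f(x_{n-1}))

Iteration 1:
  f(1.020000) = -1.857592
  f(3.100000) = 48.421000
  x_2 = 3.100000 - 48.421000×(3.100000 - 1.020000)/(48.421000 - (-1.857592))
       = 1.096848
Iteration 2:
  f(3.100000) = 48.421000
  f(1.096848) = -1.264881
  x_3 = 1.096848 - (-1.264881)×(1.096848 - 3.100000)/(-1.264881 - 48.421000)
       = 1.147843
Iteration 3:
  f(1.096848) = -1.264881
  f(1.147843) = -0.830722
  x_4 = 1.147843 - (-0.830722)×(1.147843 - 1.096848)/(-0.830722 - (-1.264881))
       = 1.245418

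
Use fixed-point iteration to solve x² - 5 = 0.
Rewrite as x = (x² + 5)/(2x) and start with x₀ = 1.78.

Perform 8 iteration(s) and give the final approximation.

Equation: x² - 5 = 0
Fixed-point form: x = (x² + 5)/(2x)
x₀ = 1.78

x_1 = g(1.780000) = 2.294494
x_2 = g(2.294494) = 2.236812
x_3 = g(2.236812) = 2.236068
x_4 = g(2.236068) = 2.236068
x_5 = g(2.236068) = 2.236068
x_6 = g(2.236068) = 2.236068
x_7 = g(2.236068) = 2.236068
x_8 = g(2.236068) = 2.236068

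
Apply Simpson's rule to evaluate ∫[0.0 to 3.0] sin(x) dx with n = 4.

f(x) = sin(x)
a = 0.0, b = 3.0, n = 4
h = (b - a)/n = 0.750000

Simpson's rule: (h/3)[f(x₀) + 4f(x₁) + 2f(x₂) + ... + f(xₙ)]

x_0 = 0.0000, f(x_0) = 0.000000, coefficient = 1
x_1 = 0.7500, f(x_1) = 0.681639, coefficient = 4
x_2 = 1.5000, f(x_2) = 0.997495, coefficient = 2
x_3 = 2.2500, f(x_3) = 0.778073, coefficient = 4
x_4 = 3.0000, f(x_4) = 0.141120, coefficient = 1

I ≈ (0.750000/3) × 7.974958 = 1.993739
Exact value: 1.989992
Error: 0.003747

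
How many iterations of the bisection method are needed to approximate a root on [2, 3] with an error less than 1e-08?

We need (b-a)/2^n ≤ 1e-08
(3 - 2)/2^n ≤ 1e-08
1/2^n ≤ 1e-08
2^n ≥ 100000000
n ≥ log₂(100000000) = 26.58
n ≥ 27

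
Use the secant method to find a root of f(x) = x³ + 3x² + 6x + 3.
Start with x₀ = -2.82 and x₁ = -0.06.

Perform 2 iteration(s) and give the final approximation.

f(x) = x³ + 3x² + 6x + 3
x₀ = -2.82, x₁ = -0.06

Secant formula: x_{n+1} = x_n - f(x_n)(x_n - x_{n-1})/(f(x_n) - f(x_{n-1}))

Iteration 1:
  f(-2.820000) = -12.488568
  f(-0.060000) = 2.650584
  x_2 = -0.060000 - 2.650584×(-0.060000 - (-2.820000))/(2.650584 - (-12.488568))
       = -0.543225
Iteration 2:
  f(-0.060000) = 2.650584
  f(-0.543225) = 0.465629
  x_3 = -0.543225 - 0.465629×(-0.543225 - (-0.060000))/(0.465629 - 2.650584)
       = -0.646203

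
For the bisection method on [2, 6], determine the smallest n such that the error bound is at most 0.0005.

We need (b-a)/2^n ≤ 0.0005
(6 - 2)/2^n ≤ 0.0005
4/2^n ≤ 0.0005
2^n ≥ 8000
n ≥ log₂(8000) = 12.97
n ≥ 13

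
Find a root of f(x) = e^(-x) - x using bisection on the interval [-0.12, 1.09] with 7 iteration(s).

f(x) = e^(-x) - x
Initial interval: [-0.12, 1.09]

Iteration 1:
  c_1 = (-0.120000 + 1.090000)/2 = 0.485000
  f(c_1) = f(0.485000) = 0.130697
  f(a) × f(c) ≥ 0, new interval: [0.485000, 1.090000]
Iteration 2:
  c_2 = (0.485000 + 1.090000)/2 = 0.787500
  f(c_2) = f(0.787500) = -0.332519
  f(a) × f(c) < 0, new interval: [0.485000, 0.787500]
Iteration 3:
  c_3 = (0.485000 + 0.787500)/2 = 0.636250
  f(c_3) = f(0.636250) = -0.106977
  f(a) × f(c) < 0, new interval: [0.485000, 0.636250]
Iteration 4:
  c_4 = (0.485000 + 0.636250)/2 = 0.560625
  f(c_4) = f(0.560625) = 0.010227
  f(a) × f(c) ≥ 0, new interval: [0.560625, 0.636250]
Iteration 5:
  c_5 = (0.560625 + 0.636250)/2 = 0.598438
  f(c_5) = f(0.598438) = -0.048768
  f(a) × f(c) < 0, new interval: [0.560625, 0.598438]
Iteration 6:
  c_6 = (0.560625 + 0.598438)/2 = 0.579531
  f(c_6) = f(0.579531) = -0.019370
  f(a) × f(c) < 0, new interval: [0.560625, 0.579531]
Iteration 7:
  c_7 = (0.560625 + 0.579531)/2 = 0.570078
  f(c_7) = f(0.570078) = -0.004597
  f(a) × f(c) < 0, new interval: [0.560625, 0.570078]

After 7 iteration(s), the approximation is c_7 = 0.570078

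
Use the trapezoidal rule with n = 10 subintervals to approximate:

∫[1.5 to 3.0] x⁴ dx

f(x) = x⁴
a = 1.5, b = 3.0, n = 10
h = (b - a)/n = 0.150000

Trapezoidal rule: (h/2)[f(x₀) + 2f(x₁) + 2f(x₂) + ... + f(xₙ)]

x_0 = 1.5000, f(x_0) = 5.062500, coefficient = 1
x_1 = 1.6500, f(x_1) = 7.412006, coefficient = 2
x_2 = 1.8000, f(x_2) = 10.497600, coefficient = 2
x_3 = 1.9500, f(x_3) = 14.459006, coefficient = 2
x_4 = 2.1000, f(x_4) = 19.448100, coefficient = 2
x_5 = 2.2500, f(x_5) = 25.628906, coefficient = 2
x_6 = 2.4000, f(x_6) = 33.177600, coefficient = 2
x_7 = 2.5500, f(x_7) = 42.282506, coefficient = 2
x_8 = 2.7000, f(x_8) = 53.144100, coefficient = 2
x_9 = 2.8500, f(x_9) = 65.975006, coefficient = 2
x_10 = 3.0000, f(x_10) = 81.000000, coefficient = 1

I ≈ (0.150000/2) × 630.112162 = 47.258412
Exact value: 47.081250
Error: 0.177162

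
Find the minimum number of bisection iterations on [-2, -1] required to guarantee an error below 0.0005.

We need (b-a)/2^n ≤ 0.0005
(-1 - (-2))/2^n ≤ 0.0005
1/2^n ≤ 0.0005
2^n ≥ 2000
n ≥ log₂(2000) = 10.97
n ≥ 11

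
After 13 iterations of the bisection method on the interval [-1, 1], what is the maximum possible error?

Bisection error bound: |error| ≤ (b-a)/2^n
|error| ≤ (1 - (-1))/2^13 = 2/2^13
|error| ≤ 0.0002441406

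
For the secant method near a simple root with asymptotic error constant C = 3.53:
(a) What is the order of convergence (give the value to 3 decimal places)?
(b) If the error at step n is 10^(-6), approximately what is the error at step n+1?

(a) Secant method has superlinear convergence with order φ = (1+√5)/2 ≈ 1.618.
    This means |e_{n+1}| ≈ C|e_n|^1.618.

(b) With |e_n| = 10^(-6) and C = 3.53:
    |e_{n+1}| ≈ 3.53 × (10^(-6))^1.618 = 3.53 × 10^(-9.71)

(a) ≈ 1.618 (golden ratio); (b) |e_{n+1}| ≈ 6.911e-10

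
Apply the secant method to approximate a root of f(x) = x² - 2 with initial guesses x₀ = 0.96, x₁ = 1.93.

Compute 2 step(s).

f(x) = x² - 2
x₀ = 0.96, x₁ = 1.93

Secant formula: x_{n+1} = x_n - f(x_n)(x_n - x_{n-1})/(f(x_n) - f(x_{n-1}))

Iteration 1:
  f(0.960000) = -1.078400
  f(1.930000) = 1.724900
  x_2 = 1.930000 - 1.724900×(1.930000 - 0.960000)/(1.724900 - (-1.078400))
       = 1.333149
Iteration 2:
  f(1.930000) = 1.724900
  f(1.333149) = -0.222714
  x_3 = 1.333149 - (-0.222714)×(1.333149 - 1.930000)/(-0.222714 - 1.724900)
       = 1.401400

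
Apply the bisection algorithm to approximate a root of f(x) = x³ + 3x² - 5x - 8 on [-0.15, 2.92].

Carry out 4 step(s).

f(x) = x³ + 3x² - 5x - 8
Initial interval: [-0.15, 2.92]

Iteration 1:
  c_1 = (-0.150000 + 2.920000)/2 = 1.385000
  f(c_1) = f(1.385000) = -6.513583
  f(a) × f(c) ≥ 0, new interval: [1.385000, 2.920000]
Iteration 2:
  c_2 = (1.385000 + 2.920000)/2 = 2.152500
  f(c_2) = f(2.152500) = 5.110353
  f(a) × f(c) < 0, new interval: [1.385000, 2.152500]
Iteration 3:
  c_3 = (1.385000 + 2.152500)/2 = 1.768750
  f(c_3) = f(1.768750) = -1.924827
  f(a) × f(c) ≥ 0, new interval: [1.768750, 2.152500]
Iteration 4:
  c_4 = (1.768750 + 2.152500)/2 = 1.960625
  f(c_4) = f(1.960625) = 1.265767
  f(a) × f(c) < 0, new interval: [1.768750, 1.960625]

After 4 iteration(s), the approximation is c_4 = 1.960625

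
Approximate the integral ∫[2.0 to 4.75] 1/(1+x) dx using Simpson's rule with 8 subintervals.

f(x) = 1/(1+x)
a = 2.0, b = 4.75, n = 8
h = (b - a)/n = 0.343750

Simpson's rule: (h/3)[f(x₀) + 4f(x₁) + 2f(x₂) + ... + f(xₙ)]

x_0 = 2.0000, f(x_0) = 0.333333, coefficient = 1
x_1 = 2.3438, f(x_1) = 0.299065, coefficient = 4
x_2 = 2.6875, f(x_2) = 0.271186, coefficient = 2
x_3 = 3.0312, f(x_3) = 0.248062, coefficient = 4
x_4 = 3.3750, f(x_4) = 0.228571, coefficient = 2
x_5 = 3.7188, f(x_5) = 0.211921, coefficient = 4
x_6 = 4.0625, f(x_6) = 0.197531, coefficient = 2
x_7 = 4.4062, f(x_7) = 0.184971, coefficient = 4
x_8 = 4.7500, f(x_8) = 0.173913, coefficient = 1

I ≈ (0.343750/3) × 5.677900 = 0.650593
Exact value: 0.650588
Error: 0.000005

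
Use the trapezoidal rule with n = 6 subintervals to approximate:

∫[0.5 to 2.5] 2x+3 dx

f(x) = 2x+3
a = 0.5, b = 2.5, n = 6
h = (b - a)/n = 0.333333

Trapezoidal rule: (h/2)[f(x₀) + 2f(x₁) + 2f(x₂) + ... + f(xₙ)]

x_0 = 0.5000, f(x_0) = 4.000000, coefficient = 1
x_1 = 0.8333, f(x_1) = 4.666667, coefficient = 2
x_2 = 1.1667, f(x_2) = 5.333333, coefficient = 2
x_3 = 1.5000, f(x_3) = 6.000000, coefficient = 2
x_4 = 1.8333, f(x_4) = 6.666667, coefficient = 2
x_5 = 2.1667, f(x_5) = 7.333333, coefficient = 2
x_6 = 2.5000, f(x_6) = 8.000000, coefficient = 1

I ≈ (0.333333/2) × 72.000000 = 12.000000
Exact value: 12.000000
Error: 0.000000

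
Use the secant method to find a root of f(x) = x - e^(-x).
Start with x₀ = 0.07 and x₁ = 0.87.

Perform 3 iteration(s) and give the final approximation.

f(x) = x - e^(-x)
x₀ = 0.07, x₁ = 0.87

Secant formula: x_{n+1} = x_n - f(x_n)(x_n - x_{n-1})/(f(x_n) - f(x_{n-1}))

Iteration 1:
  f(0.070000) = -0.862394
  f(0.870000) = 0.451048
  x_2 = 0.870000 - 0.451048×(0.870000 - 0.070000)/(0.451048 - (-0.862394))
       = 0.595272
Iteration 2:
  f(0.870000) = 0.451048
  f(0.595272) = 0.043860
  x_3 = 0.595272 - 0.043860×(0.595272 - 0.870000)/(0.043860 - 0.451048)
       = 0.565680
Iteration 3:
  f(0.595272) = 0.043860
  f(0.565680) = -0.002293
  x_4 = 0.565680 - (-0.002293)×(0.565680 - 0.595272)/(-0.002293 - 0.043860)
       = 0.567151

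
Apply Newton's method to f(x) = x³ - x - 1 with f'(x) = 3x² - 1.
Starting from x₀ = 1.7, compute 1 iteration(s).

f(x) = x³ - x - 1
f'(x) = 3x² - 1
x₀ = 1.7

Newton-Raphson formula: x_{n+1} = x_n - f(x_n)/f'(x_n)

Iteration 1:
  f(1.700000) = 2.213000
  f'(1.700000) = 7.670000
  x_1 = 1.700000 - 2.213000/7.670000 = 1.411473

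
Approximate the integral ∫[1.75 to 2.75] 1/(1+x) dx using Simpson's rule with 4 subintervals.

f(x) = 1/(1+x)
a = 1.75, b = 2.75, n = 4
h = (b - a)/n = 0.250000

Simpson's rule: (h/3)[f(x₀) + 4f(x₁) + 2f(x₂) + ... + f(xₙ)]

x_0 = 1.7500, f(x_0) = 0.363636, coefficient = 1
x_1 = 2.0000, f(x_1) = 0.333333, coefficient = 4
x_2 = 2.2500, f(x_2) = 0.307692, coefficient = 2
x_3 = 2.5000, f(x_3) = 0.285714, coefficient = 4
x_4 = 2.7500, f(x_4) = 0.266667, coefficient = 1

I ≈ (0.250000/3) × 3.721878 = 0.310157
Exact value: 0.310155
Error: 0.000002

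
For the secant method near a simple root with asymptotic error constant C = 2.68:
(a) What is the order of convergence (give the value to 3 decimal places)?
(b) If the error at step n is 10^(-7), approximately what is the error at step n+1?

(a) Secant method has superlinear convergence with order φ = (1+√5)/2 ≈ 1.618.
    This means |e_{n+1}| ≈ C|e_n|^1.618.

(b) With |e_n| = 10^(-7) and C = 2.68:
    |e_{n+1}| ≈ 2.68 × (10^(-7))^1.618 = 2.68 × 10^(-11.33)

(a) ≈ 1.618 (golden ratio); (b) |e_{n+1}| ≈ 1.264e-11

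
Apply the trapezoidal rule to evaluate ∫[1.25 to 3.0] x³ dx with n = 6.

f(x) = x³
a = 1.25, b = 3.0, n = 6
h = (b - a)/n = 0.291667

Trapezoidal rule: (h/2)[f(x₀) + 2f(x₁) + 2f(x₂) + ... + f(xₙ)]

x_0 = 1.2500, f(x_0) = 1.953125, coefficient = 1
x_1 = 1.5417, f(x_1) = 3.664135, coefficient = 2
x_2 = 1.8333, f(x_2) = 6.162037, coefficient = 2
x_3 = 2.1250, f(x_3) = 9.595703, coefficient = 2
x_4 = 2.4167, f(x_4) = 14.114005, coefficient = 2
x_5 = 2.7083, f(x_5) = 19.865813, coefficient = 2
x_6 = 3.0000, f(x_6) = 27.000000, coefficient = 1

I ≈ (0.291667/2) × 135.756510 = 19.797824
Exact value: 19.639648
Error: 0.158176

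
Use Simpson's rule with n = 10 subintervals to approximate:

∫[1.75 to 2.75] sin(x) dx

f(x) = sin(x)
a = 1.75, b = 2.75, n = 10
h = (b - a)/n = 0.100000

Simpson's rule: (h/3)[f(x₀) + 4f(x₁) + 2f(x₂) + ... + f(xₙ)]

x_0 = 1.7500, f(x_0) = 0.983986, coefficient = 1
x_1 = 1.8500, f(x_1) = 0.961275, coefficient = 4
x_2 = 1.9500, f(x_2) = 0.928960, coefficient = 2
x_3 = 2.0500, f(x_3) = 0.887362, coefficient = 4
x_4 = 2.1500, f(x_4) = 0.836899, coefficient = 2
x_5 = 2.2500, f(x_5) = 0.778073, coefficient = 4
x_6 = 2.3500, f(x_6) = 0.711473, coefficient = 2
x_7 = 2.4500, f(x_7) = 0.637765, coefficient = 4
x_8 = 2.5500, f(x_8) = 0.557684, coefficient = 2
x_9 = 2.6500, f(x_9) = 0.472031, coefficient = 4
x_10 = 2.7500, f(x_10) = 0.381661, coefficient = 1

I ≈ (0.100000/3) × 22.381702 = 0.746057
Exact value: 0.746056
Error: 0.000000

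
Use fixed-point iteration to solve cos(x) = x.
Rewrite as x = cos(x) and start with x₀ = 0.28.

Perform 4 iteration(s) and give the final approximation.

Equation: cos(x) = x
Fixed-point form: x = cos(x)
x₀ = 0.28

x_1 = g(0.280000) = 0.961055
x_2 = g(0.961055) = 0.572655
x_3 = g(0.572655) = 0.840465
x_4 = g(0.840465) = 0.667116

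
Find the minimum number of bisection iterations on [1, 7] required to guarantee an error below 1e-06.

We need (b-a)/2^n ≤ 1e-06
(7 - 1)/2^n ≤ 1e-06
6/2^n ≤ 1e-06
2^n ≥ 6000000
n ≥ log₂(6000000) = 22.52
n ≥ 23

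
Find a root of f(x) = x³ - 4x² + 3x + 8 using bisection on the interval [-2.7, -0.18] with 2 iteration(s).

f(x) = x³ - 4x² + 3x + 8
Initial interval: [-2.7, -0.18]

Iteration 1:
  c_1 = (-2.700000 + (-0.180000))/2 = -1.440000
  f(c_1) = f(-1.440000) = -7.600384
  f(a) × f(c) ≥ 0, new interval: [-1.440000, -0.180000]
Iteration 2:
  c_2 = (-1.440000 + (-0.180000))/2 = -0.810000
  f(c_2) = f(-0.810000) = 2.414159
  f(a) × f(c) < 0, new interval: [-1.440000, -0.810000]

After 2 iteration(s), the approximation is c_2 = -0.810000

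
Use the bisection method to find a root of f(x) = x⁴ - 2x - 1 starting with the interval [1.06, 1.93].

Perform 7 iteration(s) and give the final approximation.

f(x) = x⁴ - 2x - 1
Initial interval: [1.06, 1.93]

Iteration 1:
  c_1 = (1.060000 + 1.930000)/2 = 1.495000
  f(c_1) = f(1.495000) = 1.005337
  f(a) × f(c) < 0, new interval: [1.060000, 1.495000]
Iteration 2:
  c_2 = (1.060000 + 1.495000)/2 = 1.277500
  f(c_2) = f(1.277500) = -0.891556
  f(a) × f(c) ≥ 0, new interval: [1.277500, 1.495000]
Iteration 3:
  c_3 = (1.277500 + 1.495000)/2 = 1.386250
  f(c_3) = f(1.386250) = -0.079611
  f(a) × f(c) ≥ 0, new interval: [1.386250, 1.495000]
Iteration 4:
  c_4 = (1.386250 + 1.495000)/2 = 1.440625
  f(c_4) = f(1.440625) = 0.426037
  f(a) × f(c) < 0, new interval: [1.386250, 1.440625]
Iteration 5:
  c_5 = (1.386250 + 1.440625)/2 = 1.413438
  f(c_5) = f(1.413438) = 0.164352
  f(a) × f(c) < 0, new interval: [1.386250, 1.413438]
Iteration 6:
  c_6 = (1.386250 + 1.413438)/2 = 1.399844
  f(c_6) = f(1.399844) = 0.040198
  f(a) × f(c) < 0, new interval: [1.386250, 1.399844]
Iteration 7:
  c_7 = (1.386250 + 1.399844)/2 = 1.393047
  f(c_7) = f(1.393047) = -0.020245
  f(a) × f(c) ≥ 0, new interval: [1.393047, 1.399844]

After 7 iteration(s), the approximation is c_7 = 1.393047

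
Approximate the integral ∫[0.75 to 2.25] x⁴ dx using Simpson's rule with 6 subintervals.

f(x) = x⁴
a = 0.75, b = 2.25, n = 6
h = (b - a)/n = 0.250000

Simpson's rule: (h/3)[f(x₀) + 4f(x₁) + 2f(x₂) + ... + f(xₙ)]

x_0 = 0.7500, f(x_0) = 0.316406, coefficient = 1
x_1 = 1.0000, f(x_1) = 1.000000, coefficient = 4
x_2 = 1.2500, f(x_2) = 2.441406, coefficient = 2
x_3 = 1.5000, f(x_3) = 5.062500, coefficient = 4
x_4 = 1.7500, f(x_4) = 9.378906, coefficient = 2
x_5 = 2.0000, f(x_5) = 16.000000, coefficient = 4
x_6 = 2.2500, f(x_6) = 25.628906, coefficient = 1

I ≈ (0.250000/3) × 137.835938 = 11.486328
Exact value: 11.485547
Error: 0.000781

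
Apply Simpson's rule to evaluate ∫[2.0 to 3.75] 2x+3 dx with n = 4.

f(x) = 2x+3
a = 2.0, b = 3.75, n = 4
h = (b - a)/n = 0.437500

Simpson's rule: (h/3)[f(x₀) + 4f(x₁) + 2f(x₂) + ... + f(xₙ)]

x_0 = 2.0000, f(x_0) = 7.000000, coefficient = 1
x_1 = 2.4375, f(x_1) = 7.875000, coefficient = 4
x_2 = 2.8750, f(x_2) = 8.750000, coefficient = 2
x_3 = 3.3125, f(x_3) = 9.625000, coefficient = 4
x_4 = 3.7500, f(x_4) = 10.500000, coefficient = 1

I ≈ (0.437500/3) × 105.000000 = 15.312500
Exact value: 15.312500
Error: 0.000000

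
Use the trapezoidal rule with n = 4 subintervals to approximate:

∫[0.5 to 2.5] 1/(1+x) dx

f(x) = 1/(1+x)
a = 0.5, b = 2.5, n = 4
h = (b - a)/n = 0.500000

Trapezoidal rule: (h/2)[f(x₀) + 2f(x₁) + 2f(x₂) + ... + f(xₙ)]

x_0 = 0.5000, f(x_0) = 0.666667, coefficient = 1
x_1 = 1.0000, f(x_1) = 0.500000, coefficient = 2
x_2 = 1.5000, f(x_2) = 0.400000, coefficient = 2
x_3 = 2.0000, f(x_3) = 0.333333, coefficient = 2
x_4 = 2.5000, f(x_4) = 0.285714, coefficient = 1

I ≈ (0.500000/2) × 3.419048 = 0.854762
Exact value: 0.847298
Error: 0.007464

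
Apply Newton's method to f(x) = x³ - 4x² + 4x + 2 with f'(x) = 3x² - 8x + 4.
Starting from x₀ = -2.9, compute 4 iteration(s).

f(x) = x³ - 4x² + 4x + 2
f'(x) = 3x² - 8x + 4
x₀ = -2.9

Newton-Raphson formula: x_{n+1} = x_n - f(x_n)/f'(x_n)

Iteration 1:
  f(-2.900000) = -67.629000
  f'(-2.900000) = 52.430000
  x_1 = -2.900000 - (-67.629000)/52.430000 = -1.610109
Iteration 2:
  f(-1.610109) = -18.984362
  f'(-1.610109) = 24.658220
  x_2 = -1.610109 - (-18.984362)/24.658220 = -0.840209
Iteration 3:
  f(-0.840209) = -4.777785
  f'(-0.840209) = 12.839523
  x_3 = -0.840209 - (-4.777785)/12.839523 = -0.468093
Iteration 4:
  f(-0.468093) = -0.851384
  f'(-0.468093) = 8.402081
  x_4 = -0.468093 - (-0.851384)/8.402081 = -0.366763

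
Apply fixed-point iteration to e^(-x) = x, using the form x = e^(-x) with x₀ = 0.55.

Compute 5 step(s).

Equation: e^(-x) = x
Fixed-point form: x = e^(-x)
x₀ = 0.55

x_1 = g(0.550000) = 0.576950
x_2 = g(0.576950) = 0.561609
x_3 = g(0.561609) = 0.570291
x_4 = g(0.570291) = 0.565361
x_5 = g(0.565361) = 0.568155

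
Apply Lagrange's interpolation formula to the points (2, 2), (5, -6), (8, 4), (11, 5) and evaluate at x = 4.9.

Lagrange interpolation formula:
P(x) = Σ yᵢ × Lᵢ(x)
where Lᵢ(x) = Π_{j≠i} (x - xⱼ)/(xᵢ - xⱼ)

L_0(4.9) = (4.9 - 5)/(2 - 5) × (4.9 - 8)/(2 - 8) × (4.9 - 11)/(2 - 11) = 0.011673
L_1(4.9) = (4.9 - 2)/(5 - 2) × (4.9 - 8)/(5 - 8) × (4.9 - 11)/(5 - 11) = 1.015537
L_2(4.9) = (4.9 - 2)/(8 - 2) × (4.9 - 5)/(8 - 5) × (4.9 - 11)/(8 - 11) = -0.032759
L_3(4.9) = (4.9 - 2)/(11 - 2) × (4.9 - 5)/(11 - 5) × (4.9 - 8)/(11 - 8) = 0.005549

P(4.9) = 2×L_0(4.9) + (-6)×L_1(4.9) + 4×L_2(4.9) + 5×L_3(4.9)
P(4.9) = -6.173167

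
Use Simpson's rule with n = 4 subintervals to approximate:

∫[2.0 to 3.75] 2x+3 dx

f(x) = 2x+3
a = 2.0, b = 3.75, n = 4
h = (b - a)/n = 0.437500

Simpson's rule: (h/3)[f(x₀) + 4f(x₁) + 2f(x₂) + ... + f(xₙ)]

x_0 = 2.0000, f(x_0) = 7.000000, coefficient = 1
x_1 = 2.4375, f(x_1) = 7.875000, coefficient = 4
x_2 = 2.8750, f(x_2) = 8.750000, coefficient = 2
x_3 = 3.3125, f(x_3) = 9.625000, coefficient = 4
x_4 = 3.7500, f(x_4) = 10.500000, coefficient = 1

I ≈ (0.437500/3) × 105.000000 = 15.312500
Exact value: 15.312500
Error: 0.000000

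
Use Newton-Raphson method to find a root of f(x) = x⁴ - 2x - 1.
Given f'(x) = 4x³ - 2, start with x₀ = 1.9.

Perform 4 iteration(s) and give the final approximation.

f(x) = x⁴ - 2x - 1
f'(x) = 4x³ - 2
x₀ = 1.9

Newton-Raphson formula: x_{n+1} = x_n - f(x_n)/f'(x_n)

Iteration 1:
  f(1.900000) = 8.232100
  f'(1.900000) = 25.436000
  x_1 = 1.900000 - 8.232100/25.436000 = 1.576360
Iteration 2:
  f(1.576360) = 2.022066
  f'(1.576360) = 13.668465
  x_2 = 1.576360 - 2.022066/13.668465 = 1.428424
Iteration 3:
  f(1.428424) = 0.306361
  f'(1.428424) = 9.658190
  x_3 = 1.428424 - 0.306361/9.658190 = 1.396703
Iteration 4:
  f(1.396703) = 0.012137
  f'(1.396703) = 8.898645
  x_4 = 1.396703 - 0.012137/8.898645 = 1.395339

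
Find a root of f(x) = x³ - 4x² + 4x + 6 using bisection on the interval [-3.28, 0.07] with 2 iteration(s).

f(x) = x³ - 4x² + 4x + 6
Initial interval: [-3.28, 0.07]

Iteration 1:
  c_1 = (-3.280000 + 0.070000)/2 = -1.605000
  f(c_1) = f(-1.605000) = -14.858620
  f(a) × f(c) ≥ 0, new interval: [-1.605000, 0.070000]
Iteration 2:
  c_2 = (-1.605000 + 0.070000)/2 = -0.767500
  f(c_2) = f(-0.767500) = 0.121674
  f(a) × f(c) < 0, new interval: [-1.605000, -0.767500]

After 2 iteration(s), the approximation is c_2 = -0.767500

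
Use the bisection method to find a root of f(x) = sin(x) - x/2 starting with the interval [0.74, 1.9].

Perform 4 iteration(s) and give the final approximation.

f(x) = sin(x) - x/2
Initial interval: [0.74, 1.9]

Iteration 1:
  c_1 = (0.740000 + 1.900000)/2 = 1.320000
  f(c_1) = f(1.320000) = 0.308715
  f(a) × f(c) ≥ 0, new interval: [1.320000, 1.900000]
Iteration 2:
  c_2 = (1.320000 + 1.900000)/2 = 1.610000
  f(c_2) = f(1.610000) = 0.194232
  f(a) × f(c) ≥ 0, new interval: [1.610000, 1.900000]
Iteration 3:
  c_3 = (1.610000 + 1.900000)/2 = 1.755000
  f(c_3) = f(1.755000) = 0.105582
  f(a) × f(c) ≥ 0, new interval: [1.755000, 1.900000]
Iteration 4:
  c_4 = (1.755000 + 1.900000)/2 = 1.827500
  f(c_4) = f(1.827500) = 0.053482
  f(a) × f(c) ≥ 0, new interval: [1.827500, 1.900000]

After 4 iteration(s), the approximation is c_4 = 1.827500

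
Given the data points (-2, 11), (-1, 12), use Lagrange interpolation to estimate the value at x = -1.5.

Lagrange interpolation formula:
P(x) = Σ yᵢ × Lᵢ(x)
where Lᵢ(x) = Π_{j≠i} (x - xⱼ)/(xᵢ - xⱼ)

L_0(-1.5) = (-1.5 - (-1))/(-2 - (-1)) = 0.500000
L_1(-1.5) = (-1.5 - (-2))/(-1 - (-2)) = 0.500000

P(-1.5) = 11×L_0(-1.5) + 12×L_1(-1.5)
P(-1.5) = 11.500000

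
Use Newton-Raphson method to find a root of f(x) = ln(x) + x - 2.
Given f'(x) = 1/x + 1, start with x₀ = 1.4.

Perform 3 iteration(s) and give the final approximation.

f(x) = ln(x) + x - 2
f'(x) = 1/x + 1
x₀ = 1.4

Newton-Raphson formula: x_{n+1} = x_n - f(x_n)/f'(x_n)

Iteration 1:
  f(1.400000) = -0.263528
  f'(1.400000) = 1.714286
  x_1 = 1.400000 - (-0.263528)/1.714286 = 1.553725
Iteration 2:
  f(1.553725) = -0.005621
  f'(1.553725) = 1.643615
  x_2 = 1.553725 - (-0.005621)/1.643615 = 1.557144
Iteration 3:
  f(1.557144) = -0.000002
  f'(1.557144) = 1.642201
  x_3 = 1.557144 - (-0.000002)/1.642201 = 1.557146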